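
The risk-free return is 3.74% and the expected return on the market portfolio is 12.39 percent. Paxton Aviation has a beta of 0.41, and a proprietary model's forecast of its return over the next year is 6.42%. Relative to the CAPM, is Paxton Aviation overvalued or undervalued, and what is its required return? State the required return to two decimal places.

MRP = 12.39% − 3.74% = 8.65%
Required return = R_f + β·MRP = 3.74% + 0.41 × 8.65% = 7.29%
Forecast 6.42% < required 7.29% → the stock plots below the SML → overvalued.

Overvalued; required return 7.29%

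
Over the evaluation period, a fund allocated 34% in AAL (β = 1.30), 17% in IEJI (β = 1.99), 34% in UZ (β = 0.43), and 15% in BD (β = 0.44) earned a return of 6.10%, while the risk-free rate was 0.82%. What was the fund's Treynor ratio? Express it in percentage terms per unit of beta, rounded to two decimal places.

5.32%

β_P = 0.34×1.30 + 0.17×1.99 + 0.34×0.43 + 0.15×0.44 = 0.9925
Treynor = (R_P − R_f) / β_P = (6.10% − 0.82%) / 0.9925 = 5.28% / 0.9925 = 5.32%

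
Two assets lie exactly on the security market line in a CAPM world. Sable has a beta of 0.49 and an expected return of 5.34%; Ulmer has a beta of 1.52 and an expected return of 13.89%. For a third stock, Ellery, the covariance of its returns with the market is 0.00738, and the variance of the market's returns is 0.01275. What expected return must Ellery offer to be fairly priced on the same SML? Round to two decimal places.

6.08%

MRP = (13.89% − 5.34%) / (1.52 − 0.49) = 8.3010%
R_f = 5.34% − 0.49 × 8.3010% = 1.2725%
β_Ellery = Cov / Var(R_m) = 0.00738 / 0.01275 = 0.5788
E(R_Ellery) = R_f + β × MRP = 1.2725% + 0.5788 × 8.3010% = 6.08%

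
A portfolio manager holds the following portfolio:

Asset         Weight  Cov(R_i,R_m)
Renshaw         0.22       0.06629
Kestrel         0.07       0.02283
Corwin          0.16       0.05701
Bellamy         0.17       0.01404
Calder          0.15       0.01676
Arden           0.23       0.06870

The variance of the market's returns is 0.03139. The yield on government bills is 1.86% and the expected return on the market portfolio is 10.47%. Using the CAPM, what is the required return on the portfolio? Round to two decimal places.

14.48%

β_Renshaw = 0.06629 / 0.03139 = 2.1118
β_Kestrel = 0.02283 / 0.03139 = 0.7273
β_Corwin = 0.05701 / 0.03139 = 1.8162
β_Bellamy = 0.01404 / 0.03139 = 0.4473
β_Calder = 0.01676 / 0.03139 = 0.5339
β_Arden = 0.06870 / 0.03139 = 2.1886
β_P = Σ w_i β_i = 0.22×2.1118 + 0.07×0.7273 + 0.16×1.8162 + 0.17×0.4473 + 0.15×0.5339 + 0.23×2.1886 = 1.4656
MRP = 10.47% − 1.86% = 8.61%
E(R_P) = R_f + β_P × MRP = 1.86% + 1.4656 × 8.61% = 14.48%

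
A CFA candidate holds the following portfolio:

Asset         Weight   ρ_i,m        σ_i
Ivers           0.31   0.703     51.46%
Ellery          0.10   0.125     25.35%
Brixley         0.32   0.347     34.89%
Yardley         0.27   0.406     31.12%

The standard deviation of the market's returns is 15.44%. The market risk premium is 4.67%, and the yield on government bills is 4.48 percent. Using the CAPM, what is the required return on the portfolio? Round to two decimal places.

β_Ivers = 0.703 × 51.46% / 15.44% = 2.3430
β_Ellery = 0.125 × 25.35% / 15.44% = 0.2052
β_Brixley = 0.347 × 34.89% / 15.44% = 0.7841
β_Yardley = 0.406 × 31.12% / 15.44% = 0.8183
β_P = Σ w_i β_i = 0.31×2.3430 + 0.10×0.2052 + 0.32×0.7841 + 0.27×0.8183 = 1.2187
E(R_P) = R_f + β_P × MRP = 4.48% + 1.2187 × 4.67% = 10.17%

10.17%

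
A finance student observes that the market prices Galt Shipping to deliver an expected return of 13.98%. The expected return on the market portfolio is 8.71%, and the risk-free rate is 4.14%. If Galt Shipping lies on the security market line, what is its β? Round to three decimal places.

MRP = 8.71% − 4.14% = 4.57%
β = (E(R) − R_f) / MRP = (13.98% − 4.14%) / 4.57% = 9.84% / 4.57% = 2.153

2.153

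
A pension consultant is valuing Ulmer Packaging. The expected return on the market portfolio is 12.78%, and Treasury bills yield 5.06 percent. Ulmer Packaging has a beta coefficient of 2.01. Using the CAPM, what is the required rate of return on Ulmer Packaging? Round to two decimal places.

20.58%

Market risk premium = E(R_m) − R_f = 12.78% − 5.06% = 7.72%
E(R) = R_f + β × MRP = 5.06% + 2.01 × 7.72% = 20.58%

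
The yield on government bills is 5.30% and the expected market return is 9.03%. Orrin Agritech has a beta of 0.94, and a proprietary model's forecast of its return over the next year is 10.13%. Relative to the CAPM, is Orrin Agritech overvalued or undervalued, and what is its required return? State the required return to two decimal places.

MRP = 9.03% − 5.30% = 3.73%
Required return = R_f + β·MRP = 5.30% + 0.94 × 3.73% = 8.81%
Forecast 10.13% > required 8.81% → the stock plots above the SML → undervalued.

Undervalued; required return 8.81%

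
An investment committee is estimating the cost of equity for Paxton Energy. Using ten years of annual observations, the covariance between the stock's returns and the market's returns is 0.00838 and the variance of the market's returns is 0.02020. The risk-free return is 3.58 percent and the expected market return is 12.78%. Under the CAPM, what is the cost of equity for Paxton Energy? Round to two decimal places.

7.40%

β = Cov(R_i, R_m) / Var(R_m) = 0.00838 / 0.02020 = 0.4149
MRP = 12.78% − 3.58% = 9.20%
E(R) = R_f + β × MRP = 3.58% + 0.4149 × 9.20% = 7.40%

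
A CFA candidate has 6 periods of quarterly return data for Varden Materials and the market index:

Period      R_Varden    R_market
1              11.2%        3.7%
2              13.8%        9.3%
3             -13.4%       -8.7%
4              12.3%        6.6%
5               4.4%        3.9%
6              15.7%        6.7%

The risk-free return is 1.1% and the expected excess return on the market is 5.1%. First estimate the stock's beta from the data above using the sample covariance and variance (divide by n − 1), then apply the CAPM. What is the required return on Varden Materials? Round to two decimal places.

9.47%

Mean R_i = (11.2 + 13.8 − 13.4 + 12.3 + 4.4 + 15.7) / 6 = 7.3333%
Mean R_m = (3.7 + 9.3 − 8.7 + 6.6 + 3.9 + 6.7) / 6 = 3.5833%
Σ(R_i − R̄_i)(R_m − R̄_m) = 332.2233  ⇒  Cov = 332.2233 / 5 = 66.4447
Σ(R_m − R̄_m)² = 202.4883  ⇒  Var(R_m) = 202.4883 / 5 = 40.4977
β = Cov / Var(R_m) = 66.4447 / 40.4977 = 1.6407
E(R) = R_f + β × MRP = 1.1% + 1.6407 × 5.1% = 9.47%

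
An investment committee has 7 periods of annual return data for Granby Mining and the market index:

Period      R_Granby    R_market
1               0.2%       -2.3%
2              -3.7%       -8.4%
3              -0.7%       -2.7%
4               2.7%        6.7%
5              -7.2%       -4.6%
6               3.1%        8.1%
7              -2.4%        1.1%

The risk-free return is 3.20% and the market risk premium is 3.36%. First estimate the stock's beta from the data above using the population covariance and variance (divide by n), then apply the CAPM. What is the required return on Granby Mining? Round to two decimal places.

Mean R_i = (0.2 − 3.7 − 0.7 + 2.7 − 7.2 + 3.1 − 2.4) / 7 = -1.1429%
Mean R_m = (-2.3 − 8.4 − 2.7 + 6.7 − 4.6 + 8.1 + 1.1) / 7 = -0.3000%
Σ(R_i − R̄_i)(R_m − R̄_m) = 103.7900  ⇒  Cov = 103.7900 / 7 = 14.8271
Σ(R_m − R̄_m)² = 215.3800  ⇒  Var(R_m) = 215.3800 / 7 = 30.7686
β = Cov / Var(R_m) = 14.8271 / 30.7686 = 0.4819
E(R) = R_f + β × MRP = 3.20% + 0.4819 × 3.36% = 4.82%

4.82%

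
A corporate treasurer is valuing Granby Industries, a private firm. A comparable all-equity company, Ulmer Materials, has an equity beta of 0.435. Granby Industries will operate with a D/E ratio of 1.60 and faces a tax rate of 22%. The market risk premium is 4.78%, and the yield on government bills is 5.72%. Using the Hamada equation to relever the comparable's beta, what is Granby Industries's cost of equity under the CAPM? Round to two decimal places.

β_L = β_U × [1 + (1 − t)(D/E)] = 0.435 × [1 + (1 − 0.22) × 1.60]
    = 0.435 × [1 + 0.78 × 1.60] = 0.435 × 2.2480 = 0.9779
E(R) = R_f + β_L × MRP = 5.72% + 0.9779 × 4.78% = 10.39%

10.39%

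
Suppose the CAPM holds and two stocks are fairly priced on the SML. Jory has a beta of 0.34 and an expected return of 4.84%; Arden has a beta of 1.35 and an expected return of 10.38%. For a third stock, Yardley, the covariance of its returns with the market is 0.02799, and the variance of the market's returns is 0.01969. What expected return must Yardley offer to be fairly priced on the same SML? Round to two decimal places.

MRP = (10.38% − 4.84%) / (1.35 − 0.34) = 5.4851%
R_f = 4.84% − 0.34 × 5.4851% = 2.9751%
β_Yardley = Cov / Var(R_m) = 0.02799 / 0.01969 = 1.4215
E(R_Yardley) = R_f + β × MRP = 2.9751% + 1.4215 × 5.4851% = 10.77%

10.77%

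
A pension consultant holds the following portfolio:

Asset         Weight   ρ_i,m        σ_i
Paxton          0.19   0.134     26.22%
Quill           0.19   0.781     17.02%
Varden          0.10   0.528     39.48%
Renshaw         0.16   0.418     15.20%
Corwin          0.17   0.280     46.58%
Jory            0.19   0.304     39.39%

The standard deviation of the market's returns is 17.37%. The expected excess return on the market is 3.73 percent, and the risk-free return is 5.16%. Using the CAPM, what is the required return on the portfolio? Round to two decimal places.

β_Paxton = 0.134 × 26.22% / 17.37% = 0.2023
β_Quill = 0.781 × 17.02% / 17.37% = 0.7653
β_Varden = 0.528 × 39.48% / 17.37% = 1.2001
β_Renshaw = 0.418 × 15.20% / 17.37% = 0.3658
β_Corwin = 0.280 × 46.58% / 17.37% = 0.7509
β_Jory = 0.304 × 39.39% / 17.37% = 0.6894
β_P = Σ w_i β_i = 0.19×0.2023 + 0.19×0.7653 + 0.10×1.2001 + 0.16×0.3658 + 0.17×0.7509 + 0.19×0.6894 = 0.6210
E(R_P) = R_f + β_P × MRP = 5.16% + 0.6210 × 3.73% = 7.48%

7.48%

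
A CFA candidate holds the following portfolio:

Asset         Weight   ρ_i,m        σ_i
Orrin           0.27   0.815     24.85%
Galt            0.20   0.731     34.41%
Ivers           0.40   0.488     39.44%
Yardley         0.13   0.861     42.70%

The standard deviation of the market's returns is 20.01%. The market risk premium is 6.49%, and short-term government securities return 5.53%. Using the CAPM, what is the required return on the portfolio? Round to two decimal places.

12.98%

β_Orrin = 0.815 × 24.85% / 20.01% = 1.0121
β_Galt = 0.731 × 34.41% / 20.01% = 1.2571
β_Ivers = 0.488 × 39.44% / 20.01% = 0.9619
β_Yardley = 0.861 × 42.70% / 20.01% = 1.8373
β_P = Σ w_i β_i = 0.27×1.0121 + 0.20×1.2571 + 0.40×0.9619 + 0.13×1.8373 = 1.1483
E(R_P) = R_f + β_P × MRP = 5.53% + 1.1483 × 6.49% = 12.98%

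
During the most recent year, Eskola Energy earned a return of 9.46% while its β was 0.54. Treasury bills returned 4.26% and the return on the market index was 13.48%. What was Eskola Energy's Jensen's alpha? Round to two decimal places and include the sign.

Market excess return = 13.48% − 4.26% = 9.22%
CAPM benchmark = R_f + β(R_m − R_f) = 4.26% + 0.54 × 9.22% = 9.2388%
α = actual − benchmark = 9.46% − 9.2388% = +0.22%

+0.22%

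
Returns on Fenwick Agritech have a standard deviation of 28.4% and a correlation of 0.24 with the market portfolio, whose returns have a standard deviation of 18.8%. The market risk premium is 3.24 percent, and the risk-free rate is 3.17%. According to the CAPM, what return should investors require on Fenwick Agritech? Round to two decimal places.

4.34%

β = ρ × σ_i / σ_m = 0.24 × 28.4% / 18.8% = 0.3626
E(R) = 3.17% + 0.3626 × 3.24% = 4.34%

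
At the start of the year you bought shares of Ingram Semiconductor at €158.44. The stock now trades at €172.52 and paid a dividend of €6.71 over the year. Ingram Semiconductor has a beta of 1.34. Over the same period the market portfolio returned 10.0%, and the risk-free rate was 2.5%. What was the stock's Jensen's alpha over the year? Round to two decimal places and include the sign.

+0.57%

Realised HPR = (P1 + D1 − P0) / P0 = (172.52 + 6.71 − 158.44) / 158.44 = 20.79 / 158.44 = 13.1217%
MRP = 10.0% − 2.5% = 7.50%
CAPM required = R_f + β·MRP = 2.5% + 1.34 × 7.5% = 12.5500%
α = realised − required = 13.1217% − 12.5500% = +0.57%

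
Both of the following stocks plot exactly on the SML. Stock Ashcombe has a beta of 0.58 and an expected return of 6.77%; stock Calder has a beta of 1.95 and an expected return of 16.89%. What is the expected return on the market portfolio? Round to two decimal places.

Both satisfy E(R) = R_f + β·MRP, so the slope of the SML is
MRP = (16.89% − 6.77%) / (1.95 − 0.58) = 10.12% / 1.37 = 7.3869%
R_f = E(R_Ashcombe) − β_Ashcombe·MRP = 6.77% − 0.58 × 7.3869% = 2.4856%
E(R_m) = R_f + MRP = 2.4856% + 7.3869% = 9.87%

9.87%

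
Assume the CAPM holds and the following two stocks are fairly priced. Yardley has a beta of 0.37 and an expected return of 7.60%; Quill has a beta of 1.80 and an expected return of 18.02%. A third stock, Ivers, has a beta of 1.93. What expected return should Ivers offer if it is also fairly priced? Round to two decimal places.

MRP (SML slope) = (18.02% − 7.60%) / (1.80 − 0.37) = 10.42% / 1.43 = 7.2867%
R_f (intercept) = 7.60% − 0.37 × 7.2867% = 4.9039%
E(R_Ivers) = R_f + β × MRP = 4.9039% + 1.93 × 7.2867% = 18.97%

18.97%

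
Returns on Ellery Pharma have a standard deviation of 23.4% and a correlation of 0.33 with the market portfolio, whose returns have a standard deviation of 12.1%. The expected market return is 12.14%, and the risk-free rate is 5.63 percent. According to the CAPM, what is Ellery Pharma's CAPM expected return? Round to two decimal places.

9.78%

β = ρ × σ_i / σ_m = 0.33 × 23.4% / 12.1% = 0.6382
MRP = 12.14% − 5.63% = 6.51%
E(R) = 5.63% + 0.6382 × 6.51% = 9.78%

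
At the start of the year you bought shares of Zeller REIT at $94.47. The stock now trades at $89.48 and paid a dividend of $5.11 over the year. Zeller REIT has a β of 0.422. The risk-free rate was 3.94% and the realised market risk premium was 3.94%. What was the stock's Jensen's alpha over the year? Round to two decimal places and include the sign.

-5.48%

Realised HPR = (P1 + D1 − P0) / P0 = (89.48 + 5.11 − 94.47) / 94.47 = 0.12 / 94.47 = 0.1270%
CAPM required = R_f + β·MRP = 3.94% + 0.422 × 3.94% = 5.60268%
α = realised − required = 0.1270% − 5.60268% = -5.48%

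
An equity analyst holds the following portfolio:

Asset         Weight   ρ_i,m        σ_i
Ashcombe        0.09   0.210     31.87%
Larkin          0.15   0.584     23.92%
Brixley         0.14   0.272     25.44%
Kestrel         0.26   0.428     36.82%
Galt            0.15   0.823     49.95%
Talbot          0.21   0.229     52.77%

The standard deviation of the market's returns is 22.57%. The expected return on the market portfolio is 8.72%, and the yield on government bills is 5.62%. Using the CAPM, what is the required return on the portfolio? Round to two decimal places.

7.88%

β_Ashcombe = 0.210 × 31.87% / 22.57% = 0.2965
β_Larkin = 0.584 × 23.92% / 22.57% = 0.6189
β_Brixley = 0.272 × 25.44% / 22.57% = 0.3066
β_Kestrel = 0.428 × 36.82% / 22.57% = 0.6982
β_Galt = 0.823 × 49.95% / 22.57% = 1.8214
β_Talbot = 0.229 × 52.77% / 22.57% = 0.5354
β_P = Σ w_i β_i = 0.09×0.2965 + 0.15×0.6189 + 0.14×0.3066 + 0.26×0.6982 + 0.15×1.8214 + 0.21×0.5354 = 0.7296
MRP = 8.72% − 5.62% = 3.10%
E(R_P) = R_f + β_P × MRP = 5.62% + 0.7296 × 3.10% = 7.88%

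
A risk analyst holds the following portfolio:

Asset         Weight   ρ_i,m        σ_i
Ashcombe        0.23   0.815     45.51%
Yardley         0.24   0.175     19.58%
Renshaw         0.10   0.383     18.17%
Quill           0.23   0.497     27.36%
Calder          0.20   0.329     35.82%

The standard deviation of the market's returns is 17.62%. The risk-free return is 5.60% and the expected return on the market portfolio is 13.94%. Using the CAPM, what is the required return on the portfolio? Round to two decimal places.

12.95%

β_Ashcombe = 0.815 × 45.51% / 17.62% = 2.1050
β_Yardley = 0.175 × 19.58% / 17.62% = 0.1945
β_Renshaw = 0.383 × 18.17% / 17.62% = 0.3950
β_Quill = 0.497 × 27.36% / 17.62% = 0.7717
β_Calder = 0.329 × 35.82% / 17.62% = 0.6688
β_P = Σ w_i β_i = 0.23×2.1050 + 0.24×0.1945 + 0.10×0.3950 + 0.23×0.7717 + 0.20×0.6688 = 0.8816
MRP = 13.94% − 5.60% = 8.34%
E(R_P) = R_f + β_P × MRP = 5.60% + 0.8816 × 8.34% = 12.95%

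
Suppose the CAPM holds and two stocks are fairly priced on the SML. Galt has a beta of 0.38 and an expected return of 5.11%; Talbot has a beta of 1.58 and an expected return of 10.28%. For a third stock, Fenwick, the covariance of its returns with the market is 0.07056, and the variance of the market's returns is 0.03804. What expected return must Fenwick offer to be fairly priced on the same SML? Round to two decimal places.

MRP = (10.28% − 5.11%) / (1.58 − 0.38) = 4.3083%
R_f = 5.11% − 0.38 × 4.3083% = 3.4728%
β_Fenwick = Cov / Var(R_m) = 0.07056 / 0.03804 = 1.8549
E(R_Fenwick) = R_f + β × MRP = 3.4728% + 1.8549 × 4.3083% = 11.46%

11.46%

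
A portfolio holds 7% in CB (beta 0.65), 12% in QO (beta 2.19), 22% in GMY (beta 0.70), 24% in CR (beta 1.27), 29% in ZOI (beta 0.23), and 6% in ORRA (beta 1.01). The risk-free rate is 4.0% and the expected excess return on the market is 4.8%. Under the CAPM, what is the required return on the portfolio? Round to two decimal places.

β_P = Σ w_i β_i = 0.07×0.65 + 0.12×2.19 + 0.22×0.70 + 0.24×1.27 + 0.29×0.23 + 0.06×1.01 = 0.8944
E(R_P) = R_f + β_P × MRP = 4.0% + 0.8944 × 4.8% = 8.29%

8.29%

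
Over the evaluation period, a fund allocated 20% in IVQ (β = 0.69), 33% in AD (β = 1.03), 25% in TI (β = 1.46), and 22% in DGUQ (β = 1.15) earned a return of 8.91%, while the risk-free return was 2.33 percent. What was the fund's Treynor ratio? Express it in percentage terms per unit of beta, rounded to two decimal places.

6.00%

β_P = 0.20×0.69 + 0.33×1.03 + 0.25×1.46 + 0.22×1.15 = 1.0959
Treynor = (R_P − R_f) / β_P = (8.91% − 2.33%) / 1.0959 = 6.58% / 1.0959 = 6.00%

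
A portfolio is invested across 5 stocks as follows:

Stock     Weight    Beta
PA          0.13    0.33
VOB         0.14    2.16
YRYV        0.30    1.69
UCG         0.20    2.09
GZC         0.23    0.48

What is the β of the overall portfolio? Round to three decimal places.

1.381

β_P = Σ w_i β_i = 0.13×0.33 + 0.14×2.16 + 0.30×1.69 + 0.20×2.09 + 0.23×0.48 = 1.3807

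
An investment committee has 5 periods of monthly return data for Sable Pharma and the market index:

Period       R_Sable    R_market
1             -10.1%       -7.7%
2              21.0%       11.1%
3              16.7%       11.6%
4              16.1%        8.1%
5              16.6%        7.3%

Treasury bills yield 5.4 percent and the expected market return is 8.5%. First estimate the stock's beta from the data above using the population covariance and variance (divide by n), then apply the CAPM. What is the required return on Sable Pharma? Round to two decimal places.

Mean R_i = (-10.1 + 21.0 + 16.7 + 16.1 + 16.6) / 5 = 12.0600%
Mean R_m = (-7.7 + 11.1 + 11.6 + 8.1 + 7.3) / 5 = 6.0800%
Σ(R_i − R̄_i)(R_m − R̄_m) = 389.5560  ⇒  Cov = 389.5560 / 5 = 77.9112
Σ(R_m − R̄_m)² = 251.1280  ⇒  Var(R_m) = 251.1280 / 5 = 50.2256
β = Cov / Var(R_m) = 77.9112 / 50.2256 = 1.5512
MRP = 8.5% − 5.4% = 3.10%
E(R) = R_f + β × MRP = 5.4% + 1.5512 × 3.1% = 10.21%

10.21%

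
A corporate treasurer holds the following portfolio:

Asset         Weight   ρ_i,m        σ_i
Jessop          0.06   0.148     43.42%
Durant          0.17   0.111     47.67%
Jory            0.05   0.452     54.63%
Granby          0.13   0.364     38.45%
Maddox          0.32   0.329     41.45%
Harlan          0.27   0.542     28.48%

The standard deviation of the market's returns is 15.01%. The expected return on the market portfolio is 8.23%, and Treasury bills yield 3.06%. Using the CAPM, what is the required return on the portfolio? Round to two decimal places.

β_Jessop = 0.148 × 43.42% / 15.01% = 0.4281
β_Durant = 0.111 × 47.67% / 15.01% = 0.3525
β_Jory = 0.452 × 54.63% / 15.01% = 1.6451
β_Granby = 0.364 × 38.45% / 15.01% = 0.9324
β_Maddox = 0.329 × 41.45% / 15.01% = 0.9085
β_Harlan = 0.542 × 28.48% / 15.01% = 1.0284
β_P = Σ w_i β_i = 0.06×0.4281 + 0.17×0.3525 + 0.05×1.6451 + 0.13×0.9324 + 0.32×0.9085 + 0.27×1.0284 = 0.8575
MRP = 8.23% − 3.06% = 5.17%
E(R_P) = R_f + β_P × MRP = 3.06% + 0.8575 × 5.17% = 7.49%

7.49%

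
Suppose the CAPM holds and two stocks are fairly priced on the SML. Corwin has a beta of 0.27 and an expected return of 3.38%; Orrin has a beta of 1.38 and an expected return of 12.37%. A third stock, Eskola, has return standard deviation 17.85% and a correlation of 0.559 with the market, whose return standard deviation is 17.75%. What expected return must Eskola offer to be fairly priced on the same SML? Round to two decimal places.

MRP = (12.37% − 3.38%) / (1.38 − 0.27) = 8.0991%
R_f = 3.38% − 0.27 × 8.0991% = 1.1932%
β_Eskola = ρ·σ_i/σ_m = 0.559 × 17.85 / 17.75 = 0.5621
E(R_Eskola) = R_f + β × MRP = 1.1932% + 0.5621 × 8.0991% = 5.75%

5.75%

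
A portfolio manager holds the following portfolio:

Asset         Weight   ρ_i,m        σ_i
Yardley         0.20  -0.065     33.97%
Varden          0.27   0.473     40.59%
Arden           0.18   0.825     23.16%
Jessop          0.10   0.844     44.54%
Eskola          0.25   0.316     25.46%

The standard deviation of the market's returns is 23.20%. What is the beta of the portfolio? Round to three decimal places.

β_Yardley = -0.065 × 33.97% / 23.20% = -0.0952
β_Varden = 0.473 × 40.59% / 23.20% = 0.8275
β_Arden = 0.825 × 23.16% / 23.20% = 0.8236
β_Jessop = 0.844 × 44.54% / 23.20% = 1.6203
β_Eskola = 0.316 × 25.46% / 23.20% = 0.3468
β_P = Σ w_i β_i = 0.20×-0.0952 + 0.27×0.8275 + 0.18×0.8236 + 0.10×1.6203 + 0.25×0.3468 = 0.6014

0.601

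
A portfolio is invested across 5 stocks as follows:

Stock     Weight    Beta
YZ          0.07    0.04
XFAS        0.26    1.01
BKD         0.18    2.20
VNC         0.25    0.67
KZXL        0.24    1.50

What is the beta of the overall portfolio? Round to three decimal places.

1.189

β_P = Σ w_i β_i = 0.07×0.04 + 0.26×1.01 + 0.18×2.20 + 0.25×0.67 + 0.24×1.50 = 1.1889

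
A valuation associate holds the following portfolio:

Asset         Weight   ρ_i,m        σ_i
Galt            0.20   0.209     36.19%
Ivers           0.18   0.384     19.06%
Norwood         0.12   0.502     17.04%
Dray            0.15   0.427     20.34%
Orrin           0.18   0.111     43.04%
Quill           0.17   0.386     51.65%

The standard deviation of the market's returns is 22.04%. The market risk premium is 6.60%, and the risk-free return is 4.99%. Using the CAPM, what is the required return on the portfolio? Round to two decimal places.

β_Galt = 0.209 × 36.19% / 22.04% = 0.3432
β_Ivers = 0.384 × 19.06% / 22.04% = 0.3321
β_Norwood = 0.502 × 17.04% / 22.04% = 0.3881
β_Dray = 0.427 × 20.34% / 22.04% = 0.3941
β_Orrin = 0.111 × 43.04% / 22.04% = 0.2168
β_Quill = 0.386 × 51.65% / 22.04% = 0.9046
β_P = Σ w_i β_i = 0.20×0.3432 + 0.18×0.3321 + 0.12×0.3881 + 0.15×0.3941 + 0.18×0.2168 + 0.17×0.9046 = 0.4269
E(R_P) = R_f + β_P × MRP = 4.99% + 0.4269 × 6.60% = 7.81%

7.81%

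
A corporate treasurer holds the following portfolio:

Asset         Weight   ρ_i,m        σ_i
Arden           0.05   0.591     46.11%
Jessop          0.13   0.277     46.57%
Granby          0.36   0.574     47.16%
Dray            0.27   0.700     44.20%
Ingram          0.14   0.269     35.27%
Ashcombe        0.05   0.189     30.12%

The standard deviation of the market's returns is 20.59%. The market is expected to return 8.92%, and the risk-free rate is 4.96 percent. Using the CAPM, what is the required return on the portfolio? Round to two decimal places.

β_Arden = 0.591 × 46.11% / 20.59% = 1.3235
β_Jessop = 0.277 × 46.57% / 20.59% = 0.6265
β_Granby = 0.574 × 47.16% / 20.59% = 1.3147
β_Dray = 0.700 × 44.20% / 20.59% = 1.5027
β_Ingram = 0.269 × 35.27% / 20.59% = 0.4608
β_Ashcombe = 0.189 × 30.12% / 20.59% = 0.2765
β_P = Σ w_i β_i = 0.05×1.3235 + 0.13×0.6265 + 0.36×1.3147 + 0.27×1.5027 + 0.14×0.4608 + 0.05×0.2765 = 1.1050
MRP = 8.92% − 4.96% = 3.96%
E(R_P) = R_f + β_P × MRP = 4.96% + 1.1050 × 3.96% = 9.34%

9.34%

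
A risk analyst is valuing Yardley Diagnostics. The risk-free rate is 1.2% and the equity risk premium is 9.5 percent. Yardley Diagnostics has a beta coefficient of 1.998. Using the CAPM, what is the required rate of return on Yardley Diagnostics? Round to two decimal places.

20.18%

E(R) = R_f + β × MRP = 1.2% + 1.998 × 9.5% = 20.18%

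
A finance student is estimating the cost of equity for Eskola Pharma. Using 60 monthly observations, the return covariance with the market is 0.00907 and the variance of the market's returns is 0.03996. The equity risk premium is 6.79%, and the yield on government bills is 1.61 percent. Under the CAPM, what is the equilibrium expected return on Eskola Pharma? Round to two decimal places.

3.15%

β = Cov(R_i, R_m) / Var(R_m) = 0.00907 / 0.03996 = 0.2270
E(R) = R_f + β × MRP = 1.61% + 0.2270 × 6.79% = 3.15%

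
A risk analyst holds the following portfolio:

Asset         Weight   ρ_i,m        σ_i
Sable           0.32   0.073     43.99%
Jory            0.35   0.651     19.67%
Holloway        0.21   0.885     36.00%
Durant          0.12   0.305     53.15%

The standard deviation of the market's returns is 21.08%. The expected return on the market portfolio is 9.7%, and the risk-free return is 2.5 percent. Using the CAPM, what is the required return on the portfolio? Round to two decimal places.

β_Sable = 0.073 × 43.99% / 21.08% = 0.1523
β_Jory = 0.651 × 19.67% / 21.08% = 0.6075
β_Holloway = 0.885 × 36.00% / 21.08% = 1.5114
β_Durant = 0.305 × 53.15% / 21.08% = 0.7690
β_P = Σ w_i β_i = 0.32×0.1523 + 0.35×0.6075 + 0.21×1.5114 + 0.12×0.7690 = 0.6710
MRP = 9.7% − 2.5% = 7.20%
E(R_P) = R_f + β_P × MRP = 2.5% + 0.6710 × 7.2% = 7.33%

7.33%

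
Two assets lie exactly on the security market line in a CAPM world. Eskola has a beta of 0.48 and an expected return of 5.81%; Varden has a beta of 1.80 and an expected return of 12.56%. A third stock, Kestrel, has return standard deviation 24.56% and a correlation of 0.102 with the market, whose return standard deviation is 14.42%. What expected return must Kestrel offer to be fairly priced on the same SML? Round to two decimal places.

MRP = (12.56% − 5.81%) / (1.80 − 0.48) = 5.1136%
R_f = 5.81% − 0.48 × 5.1136% = 3.3555%
β_Kestrel = ρ·σ_i/σ_m = 0.102 × 24.56 / 14.42 = 0.1737
E(R_Kestrel) = R_f + β × MRP = 3.3555% + 0.1737 × 5.1136% = 4.24%

4.24%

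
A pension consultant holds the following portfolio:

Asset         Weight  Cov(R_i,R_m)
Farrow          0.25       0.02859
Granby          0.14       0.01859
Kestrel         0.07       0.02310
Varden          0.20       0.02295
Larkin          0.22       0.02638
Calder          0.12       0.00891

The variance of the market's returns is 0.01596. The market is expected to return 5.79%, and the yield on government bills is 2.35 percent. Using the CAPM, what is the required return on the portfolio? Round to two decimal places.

β_Farrow = 0.02859 / 0.01596 = 1.7914
β_Granby = 0.01859 / 0.01596 = 1.1648
β_Kestrel = 0.02310 / 0.01596 = 1.4474
β_Varden = 0.02295 / 0.01596 = 1.4380
β_Larkin = 0.02638 / 0.01596 = 1.6529
β_Calder = 0.00891 / 0.01596 = 0.5583
β_P = Σ w_i β_i = 0.25×1.7914 + 0.14×1.1648 + 0.07×1.4474 + 0.20×1.4380 + 0.22×1.6529 + 0.12×0.5583 = 1.4305
MRP = 5.79% − 2.35% = 3.44%
E(R_P) = R_f + β_P × MRP = 2.35% + 1.4305 × 3.44% = 7.27%

7.27%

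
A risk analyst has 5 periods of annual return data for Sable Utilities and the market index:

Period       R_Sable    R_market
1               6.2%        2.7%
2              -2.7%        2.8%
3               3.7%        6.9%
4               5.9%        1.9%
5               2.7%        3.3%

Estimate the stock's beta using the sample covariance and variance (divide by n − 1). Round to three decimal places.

Mean R_i = (6.2 − 2.7 + 3.7 + 5.9 + 2.7) / 5 = 3.1600%
Mean R_m = (2.7 + 2.8 + 6.9 + 1.9 + 3.3) / 5 = 3.5200%
Σ(R_i − R̄_i)(R_m − R̄_m) = -0.7860  ⇒  Cov = -0.7860 / 4 = -0.1965
Σ(R_m − R̄_m)² = 15.2880  ⇒  Var(R_m) = 15.2880 / 4 = 3.8220
β = Cov / Var(R_m) = -0.1965 / 3.8220 = -0.0514

-0.051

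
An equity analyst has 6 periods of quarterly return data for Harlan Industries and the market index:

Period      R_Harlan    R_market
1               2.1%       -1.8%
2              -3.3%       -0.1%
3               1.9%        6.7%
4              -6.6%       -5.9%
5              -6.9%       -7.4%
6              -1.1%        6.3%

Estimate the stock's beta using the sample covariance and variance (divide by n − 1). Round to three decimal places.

0.494

Mean R_i = (2.1 − 3.3 + 1.9 − 6.6 − 6.9 − 1.1) / 6 = -2.3167%
Mean R_m = (-1.8 − 0.1 + 6.7 − 5.9 − 7.4 + 6.3) / 6 = -0.3667%
Σ(R_i − R̄_i)(R_m − R̄_m) = 87.2533  ⇒  Cov = 87.2533 / 5 = 17.4507
Σ(R_m − R̄_m)² = 176.5933  ⇒  Var(R_m) = 176.5933 / 5 = 35.3187
β = Cov / Var(R_m) = 17.4507 / 35.3187 = 0.4941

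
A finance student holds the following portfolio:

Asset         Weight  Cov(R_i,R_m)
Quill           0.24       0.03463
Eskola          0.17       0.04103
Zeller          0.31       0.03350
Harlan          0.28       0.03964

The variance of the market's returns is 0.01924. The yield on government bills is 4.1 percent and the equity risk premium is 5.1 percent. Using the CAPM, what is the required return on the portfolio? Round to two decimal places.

β_Quill = 0.03463 / 0.01924 = 1.7999
β_Eskola = 0.04103 / 0.01924 = 2.1325
β_Zeller = 0.03350 / 0.01924 = 1.7412
β_Harlan = 0.03964 / 0.01924 = 2.0603
β_P = Σ w_i β_i = 0.24×1.7999 + 0.17×2.1325 + 0.31×1.7412 + 0.28×2.0603 = 1.9112
E(R_P) = R_f + β_P × MRP = 4.1% + 1.9112 × 5.1% = 13.85%

13.85%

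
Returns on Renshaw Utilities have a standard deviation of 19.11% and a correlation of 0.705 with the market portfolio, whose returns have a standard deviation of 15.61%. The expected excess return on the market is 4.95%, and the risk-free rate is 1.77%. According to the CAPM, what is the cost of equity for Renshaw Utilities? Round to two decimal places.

6.04%

β = ρ × σ_i / σ_m = 0.705 × 19.11% / 15.61% = 0.8631
E(R) = 1.77% + 0.8631 × 4.95% = 6.04%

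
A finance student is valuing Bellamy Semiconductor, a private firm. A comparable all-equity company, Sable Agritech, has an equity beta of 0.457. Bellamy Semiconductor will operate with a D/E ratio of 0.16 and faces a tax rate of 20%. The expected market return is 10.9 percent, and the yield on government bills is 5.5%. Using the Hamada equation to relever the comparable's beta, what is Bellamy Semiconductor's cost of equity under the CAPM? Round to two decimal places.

β_L = β_U × [1 + (1 − t)(D/E)] = 0.457 × [1 + (1 − 0.20) × 0.16]
    = 0.457 × [1 + 0.80 × 0.16] = 0.457 × 1.1280 = 0.5155
MRP = 10.9% − 5.5% = 5.40%
E(R) = R_f + β_L × MRP = 5.5% + 0.5155 × 5.4% = 8.28%

8.28%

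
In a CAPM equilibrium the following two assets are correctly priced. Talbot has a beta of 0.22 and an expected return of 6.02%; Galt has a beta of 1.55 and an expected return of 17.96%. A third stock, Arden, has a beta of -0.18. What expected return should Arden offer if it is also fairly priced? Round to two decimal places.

MRP (SML slope) = (17.96% − 6.02%) / (1.55 − 0.22) = 11.94% / 1.33 = 8.9774%
R_f (intercept) = 6.02% − 0.22 × 8.9774% = 4.0450%
E(R_Arden) = R_f + β × MRP = 4.0450% + -0.18 × 8.9774% = 2.43%

2.43%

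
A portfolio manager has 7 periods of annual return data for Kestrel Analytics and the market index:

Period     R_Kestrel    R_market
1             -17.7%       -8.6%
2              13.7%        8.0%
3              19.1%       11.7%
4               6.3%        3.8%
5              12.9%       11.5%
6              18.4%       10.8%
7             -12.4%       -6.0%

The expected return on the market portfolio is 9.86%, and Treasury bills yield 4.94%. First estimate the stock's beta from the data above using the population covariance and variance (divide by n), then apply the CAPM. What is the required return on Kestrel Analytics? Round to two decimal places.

13.43%

Mean R_i = (-17.7 + 13.7 + 19.1 + 6.3 + 12.9 + 18.4 − 12.4) / 7 = 5.7571%
Mean R_m = (-8.6 + 8.0 + 11.7 + 3.8 + 11.5 + 10.8 − 6.0) / 7 = 4.4571%
Σ(R_i − R̄_i)(R_m − R̄_m) = 751.0771  ⇒  Cov = 751.0771 / 7 = 107.2967
Σ(R_m − R̄_m)² = 435.1171  ⇒  Var(R_m) = 435.1171 / 7 = 62.1596
β = Cov / Var(R_m) = 107.2967 / 62.1596 = 1.7261
MRP = 9.86% − 4.94% = 4.92%
E(R) = R_f + β × MRP = 4.94% + 1.7261 × 4.92% = 13.43%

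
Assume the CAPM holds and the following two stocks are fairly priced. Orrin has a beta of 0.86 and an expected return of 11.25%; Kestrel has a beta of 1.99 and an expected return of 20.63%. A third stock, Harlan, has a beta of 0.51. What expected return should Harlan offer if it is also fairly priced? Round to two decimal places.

MRP (SML slope) = (20.63% − 11.25%) / (1.99 − 0.86) = 9.38% / 1.13 = 8.3009%
R_f (intercept) = 11.25% − 0.86 × 8.3009% = 4.1112%
E(R_Harlan) = R_f + β × MRP = 4.1112% + 0.51 × 8.3009% = 8.34%

8.34%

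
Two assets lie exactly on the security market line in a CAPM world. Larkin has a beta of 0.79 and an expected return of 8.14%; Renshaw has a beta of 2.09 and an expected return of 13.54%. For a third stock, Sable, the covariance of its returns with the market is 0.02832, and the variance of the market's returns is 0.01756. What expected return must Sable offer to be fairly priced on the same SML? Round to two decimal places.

MRP = (13.54% − 8.14%) / (2.09 − 0.79) = 4.1538%
R_f = 8.14% − 0.79 × 4.1538% = 4.8585%
β_Sable = Cov / Var(R_m) = 0.02832 / 0.01756 = 1.6128
E(R_Sable) = R_f + β × MRP = 4.8585% + 1.6128 × 4.1538% = 11.56%

11.56%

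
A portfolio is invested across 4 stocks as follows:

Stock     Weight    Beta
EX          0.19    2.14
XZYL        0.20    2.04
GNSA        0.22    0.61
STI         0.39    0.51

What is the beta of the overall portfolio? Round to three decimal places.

1.148

β_P = Σ w_i β_i = 0.19×2.14 + 0.20×2.04 + 0.22×0.61 + 0.39×0.51 = 1.1477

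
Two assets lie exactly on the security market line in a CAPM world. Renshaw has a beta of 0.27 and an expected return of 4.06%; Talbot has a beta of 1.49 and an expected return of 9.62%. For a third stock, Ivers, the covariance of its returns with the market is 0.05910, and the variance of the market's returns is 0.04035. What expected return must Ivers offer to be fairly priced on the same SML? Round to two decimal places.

9.50%

MRP = (9.62% − 4.06%) / (1.49 − 0.27) = 4.5574%
R_f = 4.06% − 0.27 × 4.5574% = 2.8295%
β_Ivers = Cov / Var(R_m) = 0.05910 / 0.04035 = 1.4647
E(R_Ivers) = R_f + β × MRP = 2.8295% + 1.4647 × 4.5574% = 9.50%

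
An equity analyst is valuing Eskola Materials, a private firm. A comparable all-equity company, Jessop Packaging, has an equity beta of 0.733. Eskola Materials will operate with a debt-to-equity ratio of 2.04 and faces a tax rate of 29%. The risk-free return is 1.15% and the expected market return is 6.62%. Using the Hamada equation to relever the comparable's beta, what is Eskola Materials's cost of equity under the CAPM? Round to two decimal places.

10.97%

β_L = β_U × [1 + (1 − t)(D/E)] = 0.733 × [1 + (1 − 0.29) × 2.04]
    = 0.733 × [1 + 0.71 × 2.04] = 0.733 × 2.4484 = 1.7947
MRP = 6.62% − 1.15% = 5.47%
E(R) = R_f + β_L × MRP = 1.15% + 1.7947 × 5.47% = 10.97%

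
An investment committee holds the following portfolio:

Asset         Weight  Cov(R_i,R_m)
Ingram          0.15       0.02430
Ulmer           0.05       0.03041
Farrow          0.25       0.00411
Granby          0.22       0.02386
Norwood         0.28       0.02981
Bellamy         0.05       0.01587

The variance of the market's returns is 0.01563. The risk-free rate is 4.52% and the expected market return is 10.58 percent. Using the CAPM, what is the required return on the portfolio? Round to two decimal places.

β_Ingram = 0.02430 / 0.01563 = 1.5547
β_Ulmer = 0.03041 / 0.01563 = 1.9456
β_Farrow = 0.00411 / 0.01563 = 0.2630
β_Granby = 0.02386 / 0.01563 = 1.5266
β_Norwood = 0.02981 / 0.01563 = 1.9072
β_Bellamy = 0.01587 / 0.01563 = 1.0154
β_P = Σ w_i β_i = 0.15×1.5547 + 0.05×1.9456 + 0.25×0.2630 + 0.22×1.5266 + 0.28×1.9072 + 0.05×1.0154 = 1.3169
MRP = 10.58% − 4.52% = 6.06%
E(R_P) = R_f + β_P × MRP = 4.52% + 1.3169 × 6.06% = 12.50%

12.50%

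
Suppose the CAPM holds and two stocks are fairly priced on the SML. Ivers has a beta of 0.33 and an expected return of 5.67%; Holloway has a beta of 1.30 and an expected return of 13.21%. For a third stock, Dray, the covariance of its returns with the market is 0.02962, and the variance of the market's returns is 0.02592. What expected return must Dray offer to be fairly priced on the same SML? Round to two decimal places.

11.99%

MRP = (13.21% − 5.67%) / (1.30 − 0.33) = 7.7732%
R_f = 5.67% − 0.33 × 7.7732% = 3.1048%
β_Dray = Cov / Var(R_m) = 0.02962 / 0.02592 = 1.1427
E(R_Dray) = R_f + β × MRP = 3.1048% + 1.1427 × 7.7732% = 11.99%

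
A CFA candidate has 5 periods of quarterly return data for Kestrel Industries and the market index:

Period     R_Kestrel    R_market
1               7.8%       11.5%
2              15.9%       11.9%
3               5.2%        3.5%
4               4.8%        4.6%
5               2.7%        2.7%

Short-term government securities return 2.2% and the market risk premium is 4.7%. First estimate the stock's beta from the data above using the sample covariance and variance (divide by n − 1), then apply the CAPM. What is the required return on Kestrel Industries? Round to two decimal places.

Mean R_i = (7.8 + 15.9 + 5.2 + 4.8 + 2.7) / 5 = 7.2800%
Mean R_m = (11.5 + 11.9 + 3.5 + 4.6 + 2.7) / 5 = 6.8400%
Σ(R_i − R̄_i)(R_m − R̄_m) = 77.5040  ⇒  Cov = 77.5040 / 4 = 19.3760
Σ(R_m − R̄_m)² = 80.6320  ⇒  Var(R_m) = 80.6320 / 4 = 20.1580
β = Cov / Var(R_m) = 19.3760 / 20.1580 = 0.9612
E(R) = R_f + β × MRP = 2.2% + 0.9612 × 4.7% = 6.72%

6.72%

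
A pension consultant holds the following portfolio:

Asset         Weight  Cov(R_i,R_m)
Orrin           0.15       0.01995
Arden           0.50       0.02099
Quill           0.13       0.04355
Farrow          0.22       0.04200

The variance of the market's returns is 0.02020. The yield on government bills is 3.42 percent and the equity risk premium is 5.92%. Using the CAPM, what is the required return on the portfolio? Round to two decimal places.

11.74%

β_Orrin = 0.01995 / 0.02020 = 0.9876
β_Arden = 0.02099 / 0.02020 = 1.0391
β_Quill = 0.04355 / 0.02020 = 2.1559
β_Farrow = 0.04200 / 0.02020 = 2.0792
β_P = Σ w_i β_i = 0.15×0.9876 + 0.50×1.0391 + 0.13×2.1559 + 0.22×2.0792 = 1.4054
E(R_P) = R_f + β_P × MRP = 3.42% + 1.4054 × 5.92% = 11.74%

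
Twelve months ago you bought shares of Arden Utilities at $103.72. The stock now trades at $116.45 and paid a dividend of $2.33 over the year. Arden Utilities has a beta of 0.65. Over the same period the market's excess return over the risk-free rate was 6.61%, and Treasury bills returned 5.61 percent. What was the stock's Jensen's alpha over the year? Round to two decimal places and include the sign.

Realised HPR = (P1 + D1 − P0) / P0 = (116.45 + 2.33 − 103.72) / 103.72 = 15.06 / 103.72 = 14.5199%
CAPM required = R_f + β·MRP = 5.61% + 0.65 × 6.61% = 9.9065%
α = realised − required = 14.5199% − 9.9065% = +4.61%

+4.61%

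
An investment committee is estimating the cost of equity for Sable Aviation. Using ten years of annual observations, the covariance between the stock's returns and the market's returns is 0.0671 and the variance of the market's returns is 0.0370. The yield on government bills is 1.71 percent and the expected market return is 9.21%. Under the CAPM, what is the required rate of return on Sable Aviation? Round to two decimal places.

β = Cov(R_i, R_m) / Var(R_m) = 0.0671 / 0.0370 = 1.8135
MRP = 9.21% − 1.71% = 7.50%
E(R) = R_f + β × MRP = 1.71% + 1.8135 × 7.50% = 15.31%

15.31%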